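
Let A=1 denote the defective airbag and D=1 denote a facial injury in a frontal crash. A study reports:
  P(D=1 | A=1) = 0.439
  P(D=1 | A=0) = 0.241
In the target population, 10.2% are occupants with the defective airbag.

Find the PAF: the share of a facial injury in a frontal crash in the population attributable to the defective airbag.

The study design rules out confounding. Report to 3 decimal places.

PAF ≈ 0.077

Let p₁ = 0.439, p₀ = 0.241.
Overall risk P(Y=1) = π·p₁ + (1−π)·p₀ = 0.102×0.439 + 0.898×0.241 = 0.2612.
Under exogeneity, PAF = [P(Y=1) − p₀] / P(Y=1).
PAF = (0.2612 − 0.241) / 0.2612 ≈ 0.0773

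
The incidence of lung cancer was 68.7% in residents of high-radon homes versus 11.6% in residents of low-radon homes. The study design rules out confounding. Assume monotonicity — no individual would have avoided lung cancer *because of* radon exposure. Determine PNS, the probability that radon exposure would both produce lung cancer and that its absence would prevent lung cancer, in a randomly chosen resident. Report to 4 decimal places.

p₁ = 0.687, p₀ = 0.116.
Under exogeneity and monotonicity, PNS = p₁ − p₀.
PNS = 0.687 − 0.116 = 0.571

PNS ≈ 0.5710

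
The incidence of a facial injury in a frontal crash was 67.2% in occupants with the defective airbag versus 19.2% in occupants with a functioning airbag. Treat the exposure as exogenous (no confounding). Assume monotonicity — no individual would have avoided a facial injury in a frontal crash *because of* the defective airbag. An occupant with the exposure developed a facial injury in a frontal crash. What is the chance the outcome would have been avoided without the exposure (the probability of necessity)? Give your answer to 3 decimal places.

p₁ = 0.672, p₀ = 0.192.
Under exogeneity and monotonicity, PN = (p₁ − p₀) / p₁.
PN = (0.672 − 0.192) / 0.672 = 0.48 / 0.672 ≈ 0.7143

PN ≈ 0.714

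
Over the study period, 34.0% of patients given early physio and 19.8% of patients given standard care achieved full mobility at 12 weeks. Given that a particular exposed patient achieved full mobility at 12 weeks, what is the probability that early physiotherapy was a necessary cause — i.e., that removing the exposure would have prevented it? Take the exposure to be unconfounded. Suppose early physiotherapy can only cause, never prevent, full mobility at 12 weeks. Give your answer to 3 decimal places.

p₁ = 0.34, p₀ = 0.198.
Under exogeneity and monotonicity, PN = (p₁ − p₀) / p₁.
PN = (0.34 − 0.198) / 0.34 = 0.142 / 0.34 ≈ 0.4176

PN ≈ 0.418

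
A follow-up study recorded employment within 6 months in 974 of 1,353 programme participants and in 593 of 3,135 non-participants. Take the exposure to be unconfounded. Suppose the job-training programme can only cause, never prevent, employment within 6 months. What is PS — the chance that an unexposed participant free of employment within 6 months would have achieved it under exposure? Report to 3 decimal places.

PS ≈ 0.655

p₁ = P(outcome | exposed) = 974/1353 = 0.71988
p₀ = P(outcome | unexposed) = 593/3135 = 0.18915
Under exogeneity and monotonicity, PS = (p₁ − p₀) / (1 − p₀).
PS = (0.71988 − 0.18915) / (1 − 0.18915) = 0.53073 / 0.81085 ≈ 0.6545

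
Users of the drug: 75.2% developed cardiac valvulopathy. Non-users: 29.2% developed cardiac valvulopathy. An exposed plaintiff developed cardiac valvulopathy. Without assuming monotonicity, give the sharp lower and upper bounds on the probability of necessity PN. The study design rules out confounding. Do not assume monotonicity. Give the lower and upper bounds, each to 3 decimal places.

p₁ = 0.752, p₀ = 0.292.
Under exogeneity alone the bounds on PN are max{0,(p₁−p₀)/p₁} ≤ PN ≤ min{1,(1−p₀)/p₁}.
  lower = (p₁ − p₀)/p₁ = 0.46 / 0.752 ≈ 0.6117
  upper = min{1, (1 − p₀)/p₁} = 0.708 / 0.752 ≈ 0.9415

0.612 ≤ PN ≤ 0.941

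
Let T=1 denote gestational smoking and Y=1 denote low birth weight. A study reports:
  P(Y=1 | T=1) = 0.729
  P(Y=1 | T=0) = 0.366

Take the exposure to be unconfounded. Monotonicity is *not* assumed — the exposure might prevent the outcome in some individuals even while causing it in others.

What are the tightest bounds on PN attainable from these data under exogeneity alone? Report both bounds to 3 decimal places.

0.498 ≤ PN ≤ 0.870

Let p₁ = 0.729, p₀ = 0.366.
Under exogeneity alone the bounds on PN are max{0,(p₁−p₀)/p₁} ≤ PN ≤ min{1,(1−p₀)/p₁}.
  lower = (p₁ − p₀)/p₁ = 0.363 / 0.729 ≈ 0.4979
  upper = min{1, (1 − p₀)/p₁} = 0.634 / 0.729 ≈ 0.8697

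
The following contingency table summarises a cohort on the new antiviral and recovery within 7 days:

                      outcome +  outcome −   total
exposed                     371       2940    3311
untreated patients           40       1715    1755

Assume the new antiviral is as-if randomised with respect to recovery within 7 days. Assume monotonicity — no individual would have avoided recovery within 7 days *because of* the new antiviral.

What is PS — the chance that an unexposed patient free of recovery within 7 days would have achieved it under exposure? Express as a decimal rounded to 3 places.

PS ≈ 0.091

p₁ = P(outcome | exposed) = 371/3311 = 0.11205
p₀ = P(outcome | unexposed) = 40/1755 = 0.022792
Under exogeneity and monotonicity, PS = (p₁ − p₀)/(1 − p₀).
PS = (0.11205 − 0.022792) / 0.97721 ≈ 0.0913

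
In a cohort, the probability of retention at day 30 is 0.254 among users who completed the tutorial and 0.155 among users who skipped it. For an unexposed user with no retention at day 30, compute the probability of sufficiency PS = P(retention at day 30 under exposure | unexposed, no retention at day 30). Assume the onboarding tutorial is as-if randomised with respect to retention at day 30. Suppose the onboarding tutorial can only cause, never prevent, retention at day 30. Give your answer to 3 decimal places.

Let p₁ = 0.254, p₀ = 0.155.
Under exogeneity and monotonicity, PS = (p₁ − p₀) / (1 − p₀).
PS = (0.254 − 0.155) / (1 − 0.155) = 0.099 / 0.845 ≈ 0.1172

PS ≈ 0.117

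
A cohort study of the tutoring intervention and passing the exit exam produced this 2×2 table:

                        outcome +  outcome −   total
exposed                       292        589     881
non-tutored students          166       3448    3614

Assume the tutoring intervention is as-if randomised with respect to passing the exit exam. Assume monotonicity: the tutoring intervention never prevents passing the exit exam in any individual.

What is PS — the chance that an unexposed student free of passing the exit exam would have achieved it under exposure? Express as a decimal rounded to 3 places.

PS ≈ 0.299

p₁ = P(outcome | exposed) = 292/881 = 0.33144
p₀ = P(outcome | unexposed) = 166/3614 = 0.045932
Under exogeneity and monotonicity, PS = (p₁ − p₀) / (1 − p₀).
PS = (0.33144 − 0.045932) / (1 − 0.045932) = 0.28551 / 0.95407 ≈ 0.2993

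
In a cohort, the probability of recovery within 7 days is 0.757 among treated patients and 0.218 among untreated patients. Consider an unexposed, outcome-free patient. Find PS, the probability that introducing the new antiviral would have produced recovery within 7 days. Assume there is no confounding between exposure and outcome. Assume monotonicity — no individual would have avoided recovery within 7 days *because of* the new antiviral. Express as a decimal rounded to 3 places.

PS ≈ 0.689

Let p₁ = 0.757, p₀ = 0.218.
Under exogeneity and monotonicity, PS = (p₁ − p₀) / (1 − p₀).
PS = (0.757 − 0.218) / (1 − 0.218) = 0.539 / 0.782 ≈ 0.6893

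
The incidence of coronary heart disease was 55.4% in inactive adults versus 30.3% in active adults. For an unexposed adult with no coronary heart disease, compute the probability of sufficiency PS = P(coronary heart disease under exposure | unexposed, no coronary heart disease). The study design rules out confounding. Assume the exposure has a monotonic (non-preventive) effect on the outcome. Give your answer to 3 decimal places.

p₁ = 0.554, p₀ = 0.303.
Under exogeneity and monotonicity, PS = (p₁ − p₀) / (1 − p₀).
PS = (0.554 − 0.303) / (1 − 0.303) = 0.251 / 0.697 ≈ 0.3601

PS ≈ 0.360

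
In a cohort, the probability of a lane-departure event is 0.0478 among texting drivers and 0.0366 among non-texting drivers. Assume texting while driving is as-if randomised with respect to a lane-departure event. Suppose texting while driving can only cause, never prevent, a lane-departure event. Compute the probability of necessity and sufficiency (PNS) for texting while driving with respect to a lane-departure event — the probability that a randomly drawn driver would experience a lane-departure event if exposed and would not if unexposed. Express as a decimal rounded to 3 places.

Let p₁ = 0.0478, p₀ = 0.0366.
Under exogeneity and monotonicity, PNS = p₁ − p₀.
PNS = 0.0478 − 0.0366 = 0.0112

PNS ≈ 0.011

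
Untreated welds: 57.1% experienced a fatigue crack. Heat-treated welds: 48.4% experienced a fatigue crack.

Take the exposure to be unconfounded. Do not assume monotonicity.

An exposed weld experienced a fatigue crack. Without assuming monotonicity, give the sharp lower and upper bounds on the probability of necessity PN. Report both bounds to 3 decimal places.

p₁ = 0.571, p₀ = 0.484.
Under exogeneity alone the bounds on PN are max{0,(p₁−p₀)/p₁} ≤ PN ≤ min{1,(1−p₀)/p₁}.
  lower = (p₁ − p₀)/p₁ = 0.087 / 0.571 ≈ 0.1524
  upper = min{1, (1 − p₀)/p₁} = 0.516 / 0.571 ≈ 0.9037

0.152 ≤ PN ≤ 0.904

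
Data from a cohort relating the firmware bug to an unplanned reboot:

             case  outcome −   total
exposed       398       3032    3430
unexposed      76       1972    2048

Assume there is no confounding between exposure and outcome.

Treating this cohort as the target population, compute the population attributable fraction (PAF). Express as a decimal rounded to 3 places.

PAF ≈ 0.571

p₁ = P(outcome | exposed) = 398/3430 = 0.11603
p₀ = P(outcome | unexposed) = 76/2048 = 0.037109
Exposure prevalence π = 3430/5478 = 0.62614; overall risk P(Y=1) = 0.086528.
Under exogeneity, PAF = [P(Y=1) − p₀]/P(Y=1).
PAF = (0.086528 − 0.037109) / 0.086528 ≈ 0.5711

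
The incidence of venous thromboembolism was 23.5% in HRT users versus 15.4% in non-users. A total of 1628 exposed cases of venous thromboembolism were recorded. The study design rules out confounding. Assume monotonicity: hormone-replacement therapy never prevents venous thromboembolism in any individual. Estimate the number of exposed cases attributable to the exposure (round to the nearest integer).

about 561 cases

p₁ = 0.235, p₀ = 0.154.
PN = (p₁ − p₀)/p₁ = (0.235 − 0.154) / 0.235 ≈ 0.34468.
Attributable cases ≈ PN × (exposed cases) = 0.34468 × 1628 ≈ 561.14.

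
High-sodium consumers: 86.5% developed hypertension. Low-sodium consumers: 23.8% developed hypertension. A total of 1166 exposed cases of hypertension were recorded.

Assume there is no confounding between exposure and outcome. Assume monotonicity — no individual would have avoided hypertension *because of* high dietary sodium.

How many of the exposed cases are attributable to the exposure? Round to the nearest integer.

p₁ = 0.865, p₀ = 0.238.
PN = (p₁ − p₀)/p₁ = (0.865 − 0.238) / 0.865 ≈ 0.72486.
Attributable cases ≈ PN × (exposed cases) = 0.72486 × 1166 ≈ 845.18.

about 845 cases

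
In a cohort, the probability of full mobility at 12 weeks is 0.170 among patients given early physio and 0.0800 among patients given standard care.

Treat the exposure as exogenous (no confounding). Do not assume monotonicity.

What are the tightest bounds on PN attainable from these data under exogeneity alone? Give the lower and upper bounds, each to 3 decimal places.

0.529 ≤ PN ≤ 1.000

Let p₁ = 0.17, p₀ = 0.08.
Under exogeneity alone the bounds on PN are max{0,(p₁−p₀)/p₁} ≤ PN ≤ min{1,(1−p₀)/p₁}.
  lower = (p₁ − p₀)/p₁ = 0.09 / 0.17 ≈ 0.5294
  upper = min{1, (1 − p₀)/p₁} = 0.92 / 0.17 ≈ 5.4118 → capped at 1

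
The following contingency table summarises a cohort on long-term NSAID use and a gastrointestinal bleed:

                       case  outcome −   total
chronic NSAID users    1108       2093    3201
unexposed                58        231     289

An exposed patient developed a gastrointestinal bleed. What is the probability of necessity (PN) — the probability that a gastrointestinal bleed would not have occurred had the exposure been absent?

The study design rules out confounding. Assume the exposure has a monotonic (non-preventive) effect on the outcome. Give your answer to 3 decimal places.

p₁ = P(outcome | exposed) = 1108/3201 = 0.34614
p₀ = P(outcome | unexposed) = 58/289 = 0.20069
Under exogeneity and monotonicity, PN = (p₁ − p₀) / p₁.
PN = (0.34614 − 0.20069) / 0.34614 = 0.14545 / 0.34614 ≈ 0.4202

PN ≈ 0.420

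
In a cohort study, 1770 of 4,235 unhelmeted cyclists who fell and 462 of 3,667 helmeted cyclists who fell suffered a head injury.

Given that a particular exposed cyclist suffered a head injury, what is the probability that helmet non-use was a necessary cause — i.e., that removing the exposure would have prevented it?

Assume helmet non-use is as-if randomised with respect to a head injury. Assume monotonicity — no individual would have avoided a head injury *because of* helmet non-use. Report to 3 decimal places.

p₁ = P(outcome | exposed) = 1770/4235 = 0.41795
p₀ = P(outcome | unexposed) = 462/3667 = 0.12599
Under exogeneity and monotonicity, PN = (p₁ − p₀) / p₁.
PN = (0.41795 − 0.12599) / 0.41795 = 0.29196 / 0.41795 ≈ 0.6986

PN ≈ 0.699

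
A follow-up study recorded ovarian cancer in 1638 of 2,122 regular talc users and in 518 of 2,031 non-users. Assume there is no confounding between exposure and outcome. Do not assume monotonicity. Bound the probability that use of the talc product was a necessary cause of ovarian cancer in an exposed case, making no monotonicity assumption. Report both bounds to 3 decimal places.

p₁ = P(outcome | exposed) = 1638/2122 = 0.77191
p₀ = P(outcome | unexposed) = 518/2031 = 0.25505
Under exogeneity alone the bounds on PN are max{0,(p₁−p₀)/p₁} ≤ PN ≤ min{1,(1−p₀)/p₁}.
  lower = (p₁ − p₀)/p₁ = 0.51687 / 0.77191 ≈ 0.6696
  upper = min{1, (1 − p₀)/p₁} = 0.74495 / 0.77191 ≈ 0.9651

0.670 ≤ PN ≤ 0.965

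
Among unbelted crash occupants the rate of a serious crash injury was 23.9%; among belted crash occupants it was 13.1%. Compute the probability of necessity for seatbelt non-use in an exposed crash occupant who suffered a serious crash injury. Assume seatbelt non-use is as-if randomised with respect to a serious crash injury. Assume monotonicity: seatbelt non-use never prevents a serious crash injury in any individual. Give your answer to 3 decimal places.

p₁ = 0.239, p₀ = 0.131.
Under exogeneity and monotonicity, PN = (p₁ − p₀) / p₁.
PN = (0.239 − 0.131) / 0.239 = 0.108 / 0.239 ≈ 0.4519

PN ≈ 0.452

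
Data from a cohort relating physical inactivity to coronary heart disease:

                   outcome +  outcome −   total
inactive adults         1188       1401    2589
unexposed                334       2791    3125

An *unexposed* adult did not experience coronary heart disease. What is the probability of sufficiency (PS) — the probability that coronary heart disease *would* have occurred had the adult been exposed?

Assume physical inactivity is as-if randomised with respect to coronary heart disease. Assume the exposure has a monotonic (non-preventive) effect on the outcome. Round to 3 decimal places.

PS ≈ 0.394

p₁ = P(outcome | exposed) = 1188/2589 = 0.45886
p₀ = P(outcome | unexposed) = 334/3125 = 0.10688
Under exogeneity and monotonicity, PS = (p₁ − p₀) / (1 − p₀).
PS = (0.45886 − 0.10688) / (1 − 0.10688) = 0.35198 / 0.89312 ≈ 0.3941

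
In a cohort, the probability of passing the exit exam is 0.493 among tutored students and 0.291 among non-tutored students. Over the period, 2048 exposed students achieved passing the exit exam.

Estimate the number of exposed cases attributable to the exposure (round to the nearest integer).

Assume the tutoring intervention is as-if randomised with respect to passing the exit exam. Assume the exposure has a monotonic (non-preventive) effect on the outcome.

Let p₁ = 0.493, p₀ = 0.291.
PN = (p₁ − p₀)/p₁ = (0.493 − 0.291) / 0.493 ≈ 0.40974.
Attributable cases ≈ PN × (exposed cases) = 0.40974 × 2048 ≈ 839.14.

about 839 cases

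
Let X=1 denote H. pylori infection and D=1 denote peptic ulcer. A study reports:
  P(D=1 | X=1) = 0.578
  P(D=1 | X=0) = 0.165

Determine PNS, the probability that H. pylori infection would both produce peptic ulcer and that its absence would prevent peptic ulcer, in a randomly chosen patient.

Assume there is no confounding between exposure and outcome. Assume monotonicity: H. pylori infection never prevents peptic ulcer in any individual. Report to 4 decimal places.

Let p₁ = 0.578, p₀ = 0.165.
Under exogeneity and monotonicity, PNS = p₁ − p₀.
PNS = 0.578 − 0.165 = 0.413

PNS ≈ 0.4130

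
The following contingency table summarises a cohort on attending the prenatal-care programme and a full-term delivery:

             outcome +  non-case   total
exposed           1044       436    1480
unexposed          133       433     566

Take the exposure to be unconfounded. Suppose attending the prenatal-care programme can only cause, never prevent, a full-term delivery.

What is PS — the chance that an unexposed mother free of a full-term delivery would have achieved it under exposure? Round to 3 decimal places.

p₁ = P(outcome | exposed) = 1044/1480 = 0.70541
p₀ = P(outcome | unexposed) = 133/566 = 0.23498
Under exogeneity and monotonicity, PS = (p₁ − p₀) / (1 − p₀).
PS = (0.70541 − 0.23498) / (1 − 0.23498) = 0.47042 / 0.76502 ≈ 0.6149

PS ≈ 0.615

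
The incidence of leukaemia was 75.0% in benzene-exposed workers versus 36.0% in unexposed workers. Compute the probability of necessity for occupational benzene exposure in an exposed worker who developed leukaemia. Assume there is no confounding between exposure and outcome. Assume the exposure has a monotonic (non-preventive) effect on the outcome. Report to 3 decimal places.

p₁ = 0.75, p₀ = 0.36.
Under exogeneity and monotonicity, PN = (p₁ − p₀) / p₁.
PN = (0.75 − 0.36) / 0.75 = 0.39 / 0.75 ≈ 0.5200

PN ≈ 0.520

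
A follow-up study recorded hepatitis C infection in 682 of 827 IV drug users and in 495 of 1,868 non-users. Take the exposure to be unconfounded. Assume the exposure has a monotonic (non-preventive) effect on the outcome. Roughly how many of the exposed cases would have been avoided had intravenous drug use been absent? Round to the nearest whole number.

about 463 cases

p₁ = P(outcome | exposed) = 682/827 = 0.82467
p₀ = P(outcome | unexposed) = 495/1868 = 0.26499
PN = (p₁ − p₀)/p₁ = (0.82467 − 0.26499) / 0.82467 ≈ 0.67867.
Attributable cases ≈ PN × (exposed cases) = 0.67867 × 682 ≈ 462.85.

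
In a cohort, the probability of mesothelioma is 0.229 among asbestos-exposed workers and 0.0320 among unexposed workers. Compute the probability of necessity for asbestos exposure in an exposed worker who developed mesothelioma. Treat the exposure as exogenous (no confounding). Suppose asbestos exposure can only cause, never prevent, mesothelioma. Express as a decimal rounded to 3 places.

PN ≈ 0.860

Let p₁ = 0.229, p₀ = 0.032.
Under exogeneity and monotonicity, PN = (p₁ − p₀) / p₁.
PN = (0.229 − 0.032) / 0.229 = 0.197 / 0.229 ≈ 0.8603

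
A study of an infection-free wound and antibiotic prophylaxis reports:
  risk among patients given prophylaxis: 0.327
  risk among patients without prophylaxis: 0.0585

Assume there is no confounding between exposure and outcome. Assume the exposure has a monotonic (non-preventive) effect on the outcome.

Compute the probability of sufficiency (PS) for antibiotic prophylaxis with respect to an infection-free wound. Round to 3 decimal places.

PS ≈ 0.285

Let p₁ = 0.327, p₀ = 0.0585.
Under exogeneity and monotonicity, PS = (p₁ − p₀) / (1 − p₀).
PS = (0.327 − 0.0585) / (1 − 0.0585) = 0.2685 / 0.9415 ≈ 0.2852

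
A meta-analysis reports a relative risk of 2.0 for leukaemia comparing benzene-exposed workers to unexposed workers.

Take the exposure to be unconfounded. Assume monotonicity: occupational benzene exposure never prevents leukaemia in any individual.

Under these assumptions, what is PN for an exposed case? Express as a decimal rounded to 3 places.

Under exogeneity and monotonicity, PN = (RR − 1) / RR = 1 − 1/RR.
PN = (2.0 − 1) / 2.0 = 1 / 2.0 ≈ 0.5000

PN ≈ 0.500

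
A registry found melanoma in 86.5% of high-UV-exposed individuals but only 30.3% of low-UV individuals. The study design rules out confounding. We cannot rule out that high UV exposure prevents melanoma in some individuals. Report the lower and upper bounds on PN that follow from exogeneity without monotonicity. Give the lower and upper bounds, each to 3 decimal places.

p₁ = 0.865, p₀ = 0.303.
Under exogeneity alone the bounds on PN are max{0,(p₁−p₀)/p₁} ≤ PN ≤ min{1,(1−p₀)/p₁}.
  lower = (p₁ − p₀)/p₁ = 0.562 / 0.865 ≈ 0.6497
  upper = min{1, (1 − p₀)/p₁} = 0.697 / 0.865 ≈ 0.8058

0.650 ≤ PN ≤ 0.806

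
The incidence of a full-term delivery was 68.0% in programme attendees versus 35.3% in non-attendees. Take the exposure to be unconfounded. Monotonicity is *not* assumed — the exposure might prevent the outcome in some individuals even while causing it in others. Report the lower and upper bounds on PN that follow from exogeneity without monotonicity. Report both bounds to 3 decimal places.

0.481 ≤ PN ≤ 0.951

p₁ = 0.68, p₀ = 0.353.
Under exogeneity alone the bounds on PN are max{0,(p₁−p₀)/p₁} ≤ PN ≤ min{1,(1−p₀)/p₁}.
  lower = (p₁ − p₀)/p₁ = 0.327 / 0.68 ≈ 0.4809
  upper = min{1, (1 − p₀)/p₁} = 0.647 / 0.68 ≈ 0.9515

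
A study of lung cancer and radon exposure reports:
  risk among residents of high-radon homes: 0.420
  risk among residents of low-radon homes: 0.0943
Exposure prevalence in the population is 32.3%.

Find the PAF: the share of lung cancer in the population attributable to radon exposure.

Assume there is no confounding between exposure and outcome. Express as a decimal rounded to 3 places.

PAF ≈ 0.527

Let p₁ = 0.42, p₀ = 0.0943.
Overall risk P(Y=1) = π·p₁ + (1−π)·p₀ = 0.323×0.42 + 0.677×0.0943 = 0.1995.
Under exogeneity, PAF = [P(Y=1) − p₀] / P(Y=1).
PAF = (0.1995 − 0.0943) / 0.1995 ≈ 0.5273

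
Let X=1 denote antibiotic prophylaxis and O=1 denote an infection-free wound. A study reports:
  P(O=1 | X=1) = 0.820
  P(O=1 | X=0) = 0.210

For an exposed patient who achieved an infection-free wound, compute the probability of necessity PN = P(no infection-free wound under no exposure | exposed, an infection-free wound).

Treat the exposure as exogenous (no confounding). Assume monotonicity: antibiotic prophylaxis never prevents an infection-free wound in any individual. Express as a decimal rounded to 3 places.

Let p₁ = 0.82, p₀ = 0.21.
Under exogeneity and monotonicity, PN = (p₁ − p₀) / p₁.
PN = (0.82 − 0.21) / 0.82 = 0.61 / 0.82 ≈ 0.7439

PN ≈ 0.744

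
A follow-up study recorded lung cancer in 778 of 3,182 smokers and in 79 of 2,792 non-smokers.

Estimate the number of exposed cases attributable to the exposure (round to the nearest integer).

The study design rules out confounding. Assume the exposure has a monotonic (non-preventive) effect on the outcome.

about 688 cases

p₁ = P(outcome | exposed) = 778/3182 = 0.2445
p₀ = P(outcome | unexposed) = 79/2792 = 0.028295
PN = (p₁ − p₀)/p₁ = (0.2445 − 0.028295) / 0.2445 ≈ 0.88427.
Attributable cases ≈ PN × (exposed cases) = 0.88427 × 778 ≈ 687.96.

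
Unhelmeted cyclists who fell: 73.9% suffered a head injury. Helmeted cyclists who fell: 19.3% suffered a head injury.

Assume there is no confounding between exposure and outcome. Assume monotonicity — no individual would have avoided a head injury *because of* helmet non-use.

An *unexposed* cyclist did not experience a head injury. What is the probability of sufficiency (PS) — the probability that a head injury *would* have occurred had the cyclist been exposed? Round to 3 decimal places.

p₁ = 0.739, p₀ = 0.193.
Under exogeneity and monotonicity, PS = (p₁ − p₀) / (1 − p₀).
PS = (0.739 − 0.193) / (1 − 0.193) = 0.546 / 0.807 ≈ 0.6766

PS ≈ 0.677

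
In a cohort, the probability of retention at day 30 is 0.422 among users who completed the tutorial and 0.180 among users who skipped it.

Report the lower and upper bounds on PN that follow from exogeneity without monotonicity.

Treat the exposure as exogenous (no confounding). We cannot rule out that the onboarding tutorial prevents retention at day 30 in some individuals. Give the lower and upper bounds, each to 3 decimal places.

0.573 ≤ PN ≤ 1.000

Let p₁ = 0.422, p₀ = 0.18.
Under exogeneity alone the bounds on PN are max{0,(p₁−p₀)/p₁} ≤ PN ≤ min{1,(1−p₀)/p₁}.
  lower = (p₁ − p₀)/p₁ = 0.242 / 0.422 ≈ 0.5735
  upper = min{1, (1 − p₀)/p₁} = 0.82 / 0.422 ≈ 1.9431 → capped at 1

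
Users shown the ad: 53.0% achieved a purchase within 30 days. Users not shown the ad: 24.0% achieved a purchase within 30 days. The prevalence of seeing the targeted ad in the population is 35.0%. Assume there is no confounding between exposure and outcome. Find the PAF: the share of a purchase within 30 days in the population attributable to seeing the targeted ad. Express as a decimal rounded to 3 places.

p₁ = 0.53, p₀ = 0.24.
Overall risk P(Y=1) = π·p₁ + (1−π)·p₀ = 0.35×0.53 + 0.65×0.24 = 0.3415.
Under exogeneity, PAF = [P(Y=1) − p₀] / P(Y=1).
PAF = (0.3415 − 0.24) / 0.3415 ≈ 0.2972

PAF ≈ 0.297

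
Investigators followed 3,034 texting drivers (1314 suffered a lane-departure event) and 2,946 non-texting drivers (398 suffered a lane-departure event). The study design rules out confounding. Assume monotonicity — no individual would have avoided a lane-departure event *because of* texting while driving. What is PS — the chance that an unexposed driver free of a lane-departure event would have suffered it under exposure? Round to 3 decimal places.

p₁ = P(outcome | exposed) = 1314/3034 = 0.43309
p₀ = P(outcome | unexposed) = 398/2946 = 0.1351
Under exogeneity and monotonicity, PS = (p₁ − p₀) / (1 − p₀).
PS = (0.43309 − 0.1351) / (1 − 0.1351) = 0.29799 / 0.8649 ≈ 0.3445

PS ≈ 0.345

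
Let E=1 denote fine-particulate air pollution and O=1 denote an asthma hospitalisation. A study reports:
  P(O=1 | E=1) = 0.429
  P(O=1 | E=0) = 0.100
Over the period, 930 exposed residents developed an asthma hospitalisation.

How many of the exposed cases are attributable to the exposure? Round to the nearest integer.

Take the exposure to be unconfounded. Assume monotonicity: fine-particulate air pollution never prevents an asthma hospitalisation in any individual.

about 713 cases

Let p₁ = 0.429, p₀ = 0.1.
PN = (p₁ − p₀)/p₁ = (0.429 − 0.1) / 0.429 ≈ 0.76690.
Attributable cases ≈ PN × (exposed cases) = 0.76690 × 930 ≈ 713.22.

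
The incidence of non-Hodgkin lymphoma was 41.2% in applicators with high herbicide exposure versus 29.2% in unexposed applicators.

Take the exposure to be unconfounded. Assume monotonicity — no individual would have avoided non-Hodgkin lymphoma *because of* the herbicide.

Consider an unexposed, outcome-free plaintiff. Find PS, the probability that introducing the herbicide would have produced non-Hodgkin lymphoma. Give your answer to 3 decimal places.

p₁ = 0.412, p₀ = 0.292.
Under exogeneity and monotonicity, PS = (p₁ − p₀) / (1 − p₀).
PS = (0.412 − 0.292) / (1 − 0.292) = 0.12 / 0.708 ≈ 0.1695

PS ≈ 0.169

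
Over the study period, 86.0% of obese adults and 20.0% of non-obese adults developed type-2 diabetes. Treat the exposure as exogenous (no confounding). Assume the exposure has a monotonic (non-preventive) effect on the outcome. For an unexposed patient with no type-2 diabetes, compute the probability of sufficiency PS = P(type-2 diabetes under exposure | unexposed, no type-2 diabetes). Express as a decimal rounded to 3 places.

p₁ = 0.86, p₀ = 0.2.
Under exogeneity and monotonicity, PS = (p₁ − p₀) / (1 − p₀).
PS = (0.86 − 0.2) / (1 − 0.2) = 0.66 / 0.8 ≈ 0.8250

PS ≈ 0.825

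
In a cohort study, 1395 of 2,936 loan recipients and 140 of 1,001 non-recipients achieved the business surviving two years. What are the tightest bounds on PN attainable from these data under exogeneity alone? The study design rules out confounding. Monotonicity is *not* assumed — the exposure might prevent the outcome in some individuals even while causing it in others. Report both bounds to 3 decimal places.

0.706 ≤ PN ≤ 1.000

p₁ = P(outcome | exposed) = 1395/2936 = 0.47514
p₀ = P(outcome | unexposed) = 140/1001 = 0.13986
Under exogeneity alone the bounds on PN are max{0,(p₁−p₀)/p₁} ≤ PN ≤ min{1,(1−p₀)/p₁}.
  lower = (p₁ − p₀)/p₁ = 0.33528 / 0.47514 ≈ 0.7056
  upper = min{1, (1 − p₀)/p₁} = 0.86014 / 0.47514 ≈ 1.8103 → capped at 1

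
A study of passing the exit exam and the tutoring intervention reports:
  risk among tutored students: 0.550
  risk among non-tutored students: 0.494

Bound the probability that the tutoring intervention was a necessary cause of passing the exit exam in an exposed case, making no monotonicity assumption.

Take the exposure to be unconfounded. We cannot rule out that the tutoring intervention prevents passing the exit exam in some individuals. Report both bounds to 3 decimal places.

0.102 ≤ PN ≤ 0.920

Let p₁ = 0.55, p₀ = 0.494.
Under exogeneity alone the bounds on PN are max{0,(p₁−p₀)/p₁} ≤ PN ≤ min{1,(1−p₀)/p₁}.
  lower = (p₁ − p₀)/p₁ = 0.056 / 0.55 ≈ 0.1018
  upper = min{1, (1 − p₀)/p₁} = 0.506 / 0.55 ≈ 0.9200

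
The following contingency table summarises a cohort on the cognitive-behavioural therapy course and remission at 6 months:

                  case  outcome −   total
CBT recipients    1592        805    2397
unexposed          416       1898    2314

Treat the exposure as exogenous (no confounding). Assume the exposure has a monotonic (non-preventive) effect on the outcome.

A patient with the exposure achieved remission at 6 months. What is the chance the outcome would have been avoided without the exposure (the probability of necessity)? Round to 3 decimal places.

p₁ = P(outcome | exposed) = 1592/2397 = 0.66416
p₀ = P(outcome | unexposed) = 416/2314 = 0.17978
Under exogeneity and monotonicity, PN = (p₁ − p₀)/p₁.
PN = (0.66416 − 0.17978) / 0.66416 ≈ 0.7293

PN ≈ 0.729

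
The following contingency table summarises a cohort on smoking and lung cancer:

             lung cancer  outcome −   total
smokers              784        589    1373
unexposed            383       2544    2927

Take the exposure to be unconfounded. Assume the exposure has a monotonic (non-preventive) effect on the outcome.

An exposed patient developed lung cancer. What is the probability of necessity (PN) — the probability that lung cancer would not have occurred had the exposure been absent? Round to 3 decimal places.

PN ≈ 0.771

p₁ = P(outcome | exposed) = 784/1373 = 0.57101
p₀ = P(outcome | unexposed) = 383/2927 = 0.13085
Under exogeneity and monotonicity, PN = (p₁ − p₀)/p₁.
PN = (0.57101 − 0.13085) / 0.57101 ≈ 0.7708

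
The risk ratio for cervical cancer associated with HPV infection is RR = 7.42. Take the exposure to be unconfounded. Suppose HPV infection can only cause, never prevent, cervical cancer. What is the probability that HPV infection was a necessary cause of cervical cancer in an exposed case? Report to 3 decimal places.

Under exogeneity and monotonicity, PN = (RR − 1) / RR = 1 − 1/RR.
PN = (7.42 − 1) / 7.42 = 6.42 / 7.42 ≈ 0.8652

PN ≈ 0.865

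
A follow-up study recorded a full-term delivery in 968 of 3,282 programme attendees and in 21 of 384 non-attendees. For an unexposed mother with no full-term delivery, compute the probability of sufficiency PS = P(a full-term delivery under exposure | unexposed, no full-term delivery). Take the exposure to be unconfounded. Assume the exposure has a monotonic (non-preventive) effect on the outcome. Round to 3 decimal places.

p₁ = P(outcome | exposed) = 968/3282 = 0.29494
p₀ = P(outcome | unexposed) = 21/384 = 0.054688
Under exogeneity and monotonicity, PS = (p₁ − p₀) / (1 − p₀).
PS = (0.29494 − 0.054688) / (1 − 0.054688) = 0.24025 / 0.94531 ≈ 0.2542

PS ≈ 0.254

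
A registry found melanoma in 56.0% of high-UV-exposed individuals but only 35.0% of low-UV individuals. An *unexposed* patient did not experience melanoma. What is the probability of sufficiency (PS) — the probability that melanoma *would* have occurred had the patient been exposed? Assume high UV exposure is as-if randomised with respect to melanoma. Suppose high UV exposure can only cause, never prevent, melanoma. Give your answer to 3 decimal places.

p₁ = 0.56, p₀ = 0.35.
Under exogeneity and monotonicity, PS = (p₁ − p₀) / (1 − p₀).
PS = (0.56 − 0.35) / (1 − 0.35) = 0.21 / 0.65 ≈ 0.3231

PS ≈ 0.323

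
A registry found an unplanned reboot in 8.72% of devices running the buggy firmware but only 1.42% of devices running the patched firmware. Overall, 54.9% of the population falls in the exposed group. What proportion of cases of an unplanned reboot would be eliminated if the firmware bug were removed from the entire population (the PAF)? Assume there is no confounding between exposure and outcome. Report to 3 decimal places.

p₁ = 0.0872, p₀ = 0.0142.
Overall risk P(Y=1) = π·p₁ + (1−π)·p₀ = 0.549×0.0872 + 0.451×0.0142 = 0.054277.
Under exogeneity, PAF = [P(Y=1) − p₀] / P(Y=1).
PAF = (0.054277 − 0.0142) / 0.054277 ≈ 0.7384

PAF ≈ 0.738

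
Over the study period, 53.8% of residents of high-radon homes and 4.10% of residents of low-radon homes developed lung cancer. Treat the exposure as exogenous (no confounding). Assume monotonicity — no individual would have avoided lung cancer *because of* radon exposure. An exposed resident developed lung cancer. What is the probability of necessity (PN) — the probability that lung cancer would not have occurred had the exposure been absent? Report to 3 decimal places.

p₁ = 0.538, p₀ = 0.041.
Under exogeneity and monotonicity, PN = (p₁ − p₀) / p₁.
PN = (0.538 − 0.041) / 0.538 = 0.497 / 0.538 ≈ 0.9238

PN ≈ 0.924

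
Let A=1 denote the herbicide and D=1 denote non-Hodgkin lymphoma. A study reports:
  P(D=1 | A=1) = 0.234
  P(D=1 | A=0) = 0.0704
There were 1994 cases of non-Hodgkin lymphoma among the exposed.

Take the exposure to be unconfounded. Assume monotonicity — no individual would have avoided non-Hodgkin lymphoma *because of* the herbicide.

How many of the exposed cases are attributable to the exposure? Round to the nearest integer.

Let p₁ = 0.234, p₀ = 0.0704.
PN = (p₁ − p₀)/p₁ = (0.234 − 0.0704) / 0.234 ≈ 0.69915.
Attributable cases ≈ PN × (exposed cases) = 0.69915 × 1994 ≈ 1394.10.

about 1394 cases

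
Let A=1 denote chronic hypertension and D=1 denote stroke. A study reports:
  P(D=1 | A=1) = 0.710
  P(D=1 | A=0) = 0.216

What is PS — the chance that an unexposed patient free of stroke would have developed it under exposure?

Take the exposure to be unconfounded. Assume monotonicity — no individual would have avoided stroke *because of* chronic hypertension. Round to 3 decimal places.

Let p₁ = 0.71, p₀ = 0.216.
Under exogeneity and monotonicity, PS = (p₁ − p₀) / (1 − p₀).
PS = (0.71 − 0.216) / (1 − 0.216) = 0.494 / 0.784 ≈ 0.6301

PS ≈ 0.630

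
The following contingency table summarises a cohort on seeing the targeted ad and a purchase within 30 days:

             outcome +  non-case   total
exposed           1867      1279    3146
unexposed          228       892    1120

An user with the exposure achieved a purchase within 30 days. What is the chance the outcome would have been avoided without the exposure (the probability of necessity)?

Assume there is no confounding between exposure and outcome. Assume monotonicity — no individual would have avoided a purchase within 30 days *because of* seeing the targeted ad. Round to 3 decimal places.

p₁ = P(outcome | exposed) = 1867/3146 = 0.59345
p₀ = P(outcome | unexposed) = 228/1120 = 0.20357
Under exogeneity and monotonicity, PN = (p₁ − p₀)/p₁.
PN = (0.59345 − 0.20357) / 0.59345 ≈ 0.6570

PN ≈ 0.657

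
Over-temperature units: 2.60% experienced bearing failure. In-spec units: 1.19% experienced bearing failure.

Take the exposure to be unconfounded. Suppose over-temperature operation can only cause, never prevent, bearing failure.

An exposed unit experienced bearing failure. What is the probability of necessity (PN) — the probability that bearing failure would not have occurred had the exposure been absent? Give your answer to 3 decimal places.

PN ≈ 0.542

p₁ = 0.026, p₀ = 0.0119.
Under exogeneity and monotonicity, PN = (p₁ − p₀) / p₁.
PN = (0.026 − 0.0119) / 0.026 = 0.0141 / 0.026 ≈ 0.5423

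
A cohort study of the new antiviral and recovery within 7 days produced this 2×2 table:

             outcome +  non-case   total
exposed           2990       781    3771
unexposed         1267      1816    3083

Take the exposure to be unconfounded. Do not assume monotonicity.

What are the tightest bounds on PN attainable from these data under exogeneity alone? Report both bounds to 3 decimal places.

0.482 ≤ PN ≤ 0.743

p₁ = P(outcome | exposed) = 2990/3771 = 0.79289
p₀ = P(outcome | unexposed) = 1267/3083 = 0.41096
Under exogeneity alone the bounds on PN are max{0,(p₁−p₀)/p₁} ≤ PN ≤ min{1,(1−p₀)/p₁}.
  lower = (p₁ − p₀)/p₁ = 0.38193 / 0.79289 ≈ 0.4817
  upper = min{1, (1 − p₀)/p₁} = 0.58904 / 0.79289 ≈ 0.7429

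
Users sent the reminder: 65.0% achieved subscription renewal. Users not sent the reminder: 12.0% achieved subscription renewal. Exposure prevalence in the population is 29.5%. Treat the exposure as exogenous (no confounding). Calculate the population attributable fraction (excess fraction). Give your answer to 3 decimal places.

p₁ = 0.65, p₀ = 0.12.
Overall risk P(Y=1) = π·p₁ + (1−π)·p₀ = 0.295×0.65 + 0.705×0.12 = 0.27635.
Under exogeneity, PAF = [P(Y=1) − p₀] / P(Y=1).
PAF = (0.27635 − 0.12) / 0.27635 ≈ 0.5658

PAF ≈ 0.566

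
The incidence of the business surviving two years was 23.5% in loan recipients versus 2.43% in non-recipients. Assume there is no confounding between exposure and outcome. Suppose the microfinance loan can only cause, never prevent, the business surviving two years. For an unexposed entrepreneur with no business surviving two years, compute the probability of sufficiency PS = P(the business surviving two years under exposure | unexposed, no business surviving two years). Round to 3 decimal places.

p₁ = 0.235, p₀ = 0.0243.
Under exogeneity and monotonicity, PS = (p₁ − p₀) / (1 − p₀).
PS = (0.235 − 0.0243) / (1 − 0.0243) = 0.2107 / 0.9757 ≈ 0.2159

PS ≈ 0.216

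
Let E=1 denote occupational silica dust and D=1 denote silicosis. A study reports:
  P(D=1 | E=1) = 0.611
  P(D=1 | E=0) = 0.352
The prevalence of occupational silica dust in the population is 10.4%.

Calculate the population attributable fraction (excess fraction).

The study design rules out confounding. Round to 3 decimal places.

PAF ≈ 0.071

Let p₁ = 0.611, p₀ = 0.352.
Overall risk P(Y=1) = π·p₁ + (1−π)·p₀ = 0.104×0.611 + 0.896×0.352 = 0.37894.
Under exogeneity, PAF = [P(Y=1) − p₀] / P(Y=1).
PAF = (0.37894 − 0.352) / 0.37894 ≈ 0.0711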